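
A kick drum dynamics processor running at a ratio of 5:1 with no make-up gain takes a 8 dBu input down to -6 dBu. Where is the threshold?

Input is 17.5 dB above T (since output overshoot × R = input overshoot: (-6 − T)·5 = 8 − T gives T = -9.5 dBu).
Check: -9.5 + (8 − (-9.5))/5 = -9.5 + 3.5 = -6 dBu. ✓

-9.5 dBu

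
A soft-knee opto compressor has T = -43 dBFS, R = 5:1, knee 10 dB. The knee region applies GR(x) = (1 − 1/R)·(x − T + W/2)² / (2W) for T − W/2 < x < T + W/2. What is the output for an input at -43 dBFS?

x − T + W/2 = -43 − (-43) + 5 = 5.
GR = (1 − 1/5) × 5² / 20 = 0.8 × 25 / 20 = 1 dB.
Output = -43 − 1 = -44 dBFS.

-44 dBFS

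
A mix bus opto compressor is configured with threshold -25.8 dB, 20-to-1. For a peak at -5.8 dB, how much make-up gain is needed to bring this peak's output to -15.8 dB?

Without make-up, output = threshold + overshoot/20 = -25.8 + 1 = -24.8 dB.
Gap to target: 9 dB.

9 dB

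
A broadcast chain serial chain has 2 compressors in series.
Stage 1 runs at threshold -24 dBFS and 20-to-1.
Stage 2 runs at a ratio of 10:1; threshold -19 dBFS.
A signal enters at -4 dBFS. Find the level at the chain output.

-23 dBFS

Stage 1: 20 dB above -24 dBFS, reduced 20:1 to 1 dB above → -23 dBFS.
Stage 2: -23 dBFS is at or below the -19 dBFS threshold — no compression; output -23 dBFS.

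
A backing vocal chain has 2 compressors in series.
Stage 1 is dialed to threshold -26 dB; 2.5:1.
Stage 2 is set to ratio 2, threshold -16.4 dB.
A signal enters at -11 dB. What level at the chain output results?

Stage 1: overshoot 15 dB → 15/2.5 = 6 dB → -20 dB.
Stage 2: below threshold (-20 ≤ -16.4); passes unchanged; output -20 dB.

-20 dB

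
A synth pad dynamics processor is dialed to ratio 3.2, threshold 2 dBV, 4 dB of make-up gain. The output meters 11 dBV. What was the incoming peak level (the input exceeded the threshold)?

18 dBV

Stripping the +4 dB make-up gives 7 dBV at the gain stage.
That's 5 dB above the 2 dBV threshold.
Undo the ratio: input overshoot = 5 × 3.2 = 16 dB, giving input = 18 dBV.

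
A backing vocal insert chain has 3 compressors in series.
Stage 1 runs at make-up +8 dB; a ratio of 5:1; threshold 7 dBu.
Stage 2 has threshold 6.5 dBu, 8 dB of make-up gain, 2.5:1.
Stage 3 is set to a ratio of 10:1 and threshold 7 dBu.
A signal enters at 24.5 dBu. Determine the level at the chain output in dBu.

8.23 dBu

Stage 1: overshoot 17.5 dB → 17.5/5 = 3.5 dB → 10.5 dBu; +8 dB make-up → 18.5 dBu.
Stage 2: 12 dB above 6.5 dBu, reduced 2.5:1 to 4.8 dB above → 11.3 dBu; +8 dB make-up → 19.3 dBu.
Stage 3: overshoot 12.3 dB → 12.3/10 = 1.23 dB → 8.23 dBu.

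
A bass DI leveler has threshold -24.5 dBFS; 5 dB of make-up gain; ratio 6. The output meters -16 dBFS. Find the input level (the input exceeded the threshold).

-3.5 dBFS

Before make-up, the level was -16 − 5 = -21 dBFS.
That's 3.5 dB above the -24.5 dBFS threshold.
Before 6:1 compression the overshoot was 3.5 × 6 = 21 dB, so input = -24.5 + 21 = -3.5 dBFS.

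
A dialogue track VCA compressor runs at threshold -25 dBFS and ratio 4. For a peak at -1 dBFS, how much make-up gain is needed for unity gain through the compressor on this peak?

18 dB

The peak compresses to -25 + 24/4 = -19 dBFS.
To reach -1 dBFS requires -1 − (-19) = 18 dB of make-up.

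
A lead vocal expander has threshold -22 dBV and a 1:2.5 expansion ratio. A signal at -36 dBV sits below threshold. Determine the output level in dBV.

-57 dBV

Undershoot = (-22) − (-36) = 14 dB.
At 1:2.5, that expands to 35 dB under threshold.
Output = -22 − 35 = -57 dBV.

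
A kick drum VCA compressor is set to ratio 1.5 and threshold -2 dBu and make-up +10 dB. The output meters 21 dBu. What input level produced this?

Stripping the +10 dB make-up gives 11 dBu at the gain stage.
The compressed level sits 11 − (-2) = 13 dB over threshold.
Undo the ratio: input overshoot = 13 × 1.5 = 19.5 dB, giving input = 17.5 dBu.

17.5 dBu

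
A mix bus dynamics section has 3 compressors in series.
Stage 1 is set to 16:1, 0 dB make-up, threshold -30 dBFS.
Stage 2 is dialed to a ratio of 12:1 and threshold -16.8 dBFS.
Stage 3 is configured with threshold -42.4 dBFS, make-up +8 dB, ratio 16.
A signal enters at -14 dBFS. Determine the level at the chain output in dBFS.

-33.5625 dBFS

Stage 1: 16 dB above -30 dBFS, reduced 16:1 to 1 dB above → -29 dBFS.
Stage 2: -29 dBFS ≤ -16.8 dBFS, so stage 2 doesn't engage; output -29 dBFS.
Stage 3: -29 dBFS is 13.4 dB over -42.4 dBFS; at 16:1 that becomes 0.8375 dB over, giving -41.5625 dBFS; +8 dB make-up → -33.5625 dBFS.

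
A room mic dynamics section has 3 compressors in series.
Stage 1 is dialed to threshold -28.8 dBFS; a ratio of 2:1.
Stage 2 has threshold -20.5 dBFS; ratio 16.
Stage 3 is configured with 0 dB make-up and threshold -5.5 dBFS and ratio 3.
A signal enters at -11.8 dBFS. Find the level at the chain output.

-20.4875 dBFS

Stage 1: 17 dB above -28.8 dBFS, reduced 2:1 to 8.5 dB above → -20.3 dBFS.
Stage 2: -20.3 dBFS is 0.2 dB over -20.5 dBFS; at 16:1 that becomes 0.0125 dB over, giving -20.4875 dBFS.
Stage 3: -20.4875 dBFS ≤ -5.5 dBFS, so stage 3 doesn't engage; output -20.4875 dBFS.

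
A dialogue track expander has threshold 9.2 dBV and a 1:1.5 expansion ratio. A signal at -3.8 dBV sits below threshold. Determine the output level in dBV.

Below threshold, a 1:1.5 expander applies gain = (1.5−1)×(T − x) of attenuation.
(1.5−1) × 13 = 6.5 dB, so output = -3.8 − 6.5 = -10.3 dBV.

-10.3 dBV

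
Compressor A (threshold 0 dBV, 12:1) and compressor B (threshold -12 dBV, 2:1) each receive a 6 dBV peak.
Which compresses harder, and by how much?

B, by 3.5 dB

A: overshoot 6 dB → output overshoot 0.5 dB → GR 5.5 dB.
B: overshoot 18 dB → output overshoot 9 dB → GR 9 dB.
Difference: 3.5 dB in favour of B.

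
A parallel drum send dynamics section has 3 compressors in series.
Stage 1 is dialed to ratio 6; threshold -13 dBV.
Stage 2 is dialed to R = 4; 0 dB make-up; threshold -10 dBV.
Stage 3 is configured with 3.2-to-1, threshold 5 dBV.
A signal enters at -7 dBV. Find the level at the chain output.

Stage 1: overshoot 6 dB → 6/6 = 1 dB → -12 dBV.
Stage 2: below threshold (-12 ≤ -10); passes unchanged; output -12 dBV.
Stage 3: below threshold (-12 ≤ 5); passes unchanged; output -12 dBV.

-12 dBV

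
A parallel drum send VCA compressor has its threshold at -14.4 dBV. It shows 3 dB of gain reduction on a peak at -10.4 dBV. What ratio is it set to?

4:1

Input overshoot = -10.4 − (-14.4) = 4 dB.
Output overshoot = 4 − 3 = 1 dB.
Ratio = input overshoot / output overshoot = 4 / 1 = 4.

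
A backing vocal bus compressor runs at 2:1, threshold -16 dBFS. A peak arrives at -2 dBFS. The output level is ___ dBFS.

-9 dBFS

The input is 14 dB above the -16 dBFS threshold.
The 14 dB excess becomes 7 dB after 2:1 reduction.
So the level is -16 + 7 = -9 dBFS.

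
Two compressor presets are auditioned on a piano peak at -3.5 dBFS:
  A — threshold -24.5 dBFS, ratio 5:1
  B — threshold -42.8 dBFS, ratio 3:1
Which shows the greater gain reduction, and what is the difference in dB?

B, by 9.4 dB

A: 21 dB over, compressed to 4.2 dB over, so 16.8 dB of GR.
B: 39.3 dB over, compressed to 13.1 dB over, so 26.2 dB of GR.
B reduces 9.4 dB more.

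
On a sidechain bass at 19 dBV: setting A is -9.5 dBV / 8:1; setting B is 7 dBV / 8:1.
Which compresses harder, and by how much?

A, by 14.4375 dB

A: GR = 28.5 − 28.5/8 = 24.9375 dB.
B: GR = 12 − 12/8 = 10.5 dB.
A reduces 14.4375 dB more.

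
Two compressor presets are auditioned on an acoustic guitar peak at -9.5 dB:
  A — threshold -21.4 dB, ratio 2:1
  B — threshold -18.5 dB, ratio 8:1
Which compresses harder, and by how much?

B, by 1.925 dB

A: overshoot 11.9 dB → output overshoot 5.95 dB → GR 5.95 dB.
B: overshoot 9 dB → output overshoot 1.125 dB → GR 7.875 dB.
B applies 1.925 dB more gain reduction.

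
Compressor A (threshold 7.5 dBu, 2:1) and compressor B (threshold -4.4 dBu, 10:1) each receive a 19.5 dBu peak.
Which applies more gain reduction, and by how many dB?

A: GR = 12 − 12/2 = 6 dB.
B: GR = 23.9 − 23.9/10 = 21.51 dB.
B applies 15.51 dB more gain reduction.

B, by 15.51 dB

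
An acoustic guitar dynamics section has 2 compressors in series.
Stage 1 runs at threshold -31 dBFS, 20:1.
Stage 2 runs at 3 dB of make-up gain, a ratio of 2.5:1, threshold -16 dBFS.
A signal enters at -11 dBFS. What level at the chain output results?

-27 dBFS

Stage 1: -11 dBFS is 20 dB over -31 dBFS; at 20:1 that becomes 1 dB over, giving -30 dBFS.
Stage 2: below threshold (-30 ≤ -16); passes unchanged; make-up brings it to -27 dBFS.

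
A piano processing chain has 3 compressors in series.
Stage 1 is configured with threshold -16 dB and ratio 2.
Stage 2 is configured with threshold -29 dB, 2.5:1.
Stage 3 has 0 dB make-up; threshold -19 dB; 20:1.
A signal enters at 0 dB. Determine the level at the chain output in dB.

-20.6 dB

Stage 1: 0 dB is 16 dB over -16 dB; at 2:1 that becomes 8 dB over, giving -8 dB.
Stage 2: 21 dB above -29 dB, reduced 2.5:1 to 8.4 dB above → -20.6 dB.
Stage 3: below threshold (-20.6 ≤ -19); passes unchanged; output -20.6 dB.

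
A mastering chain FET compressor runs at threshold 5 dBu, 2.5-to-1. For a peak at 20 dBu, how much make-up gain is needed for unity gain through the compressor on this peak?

9 dB

The peak compresses to 5 + 15/2.5 = 11 dBu.
To reach 20 dBu requires 20 − 11 = 9 dB of make-up.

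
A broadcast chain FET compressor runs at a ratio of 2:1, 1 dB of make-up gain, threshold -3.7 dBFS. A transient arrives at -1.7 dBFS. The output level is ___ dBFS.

-1.7 dBFS

Overshoot: -1.7 − (-3.7) = 2 dB.
The 2 dB excess becomes 1 dB after 2:1 reduction.
That puts the output at -2.7 dBFS; make-up adds 1 dB, giving -1.7 dBFS.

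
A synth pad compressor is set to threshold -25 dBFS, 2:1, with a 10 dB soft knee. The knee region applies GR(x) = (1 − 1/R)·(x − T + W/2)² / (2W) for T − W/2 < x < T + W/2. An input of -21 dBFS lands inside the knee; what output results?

x − T + W/2 = -21 − (-25) + 5 = 9.
GR = (1 − 1/2) × 9² / 20 = 0.5 × 81 / 20 = 2.025 dB.
Output = -21 − 2.025 = -23.025 dBFS.

-23.025 dBFS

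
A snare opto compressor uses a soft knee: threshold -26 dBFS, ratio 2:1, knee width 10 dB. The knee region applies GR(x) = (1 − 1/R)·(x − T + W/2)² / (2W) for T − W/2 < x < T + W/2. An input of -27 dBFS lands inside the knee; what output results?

-27.4 dBFS

x − T + W/2 = -27 − (-26) + 5 = 4.
GR = (1 − 1/2) × 4² / 20 = 0.5 × 16 / 20 = 0.4 dB.
Output = -27 − 0.4 = -27.4 dBFS.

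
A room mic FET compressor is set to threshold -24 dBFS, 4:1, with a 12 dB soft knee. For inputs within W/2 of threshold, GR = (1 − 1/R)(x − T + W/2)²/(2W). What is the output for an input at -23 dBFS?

x − T + W/2 = -23 − (-24) + 6 = 7.
GR = (1 − 1/4) × 7² / 24 = 0.75 × 49 / 24 = 1.53125 dB.
Output = -23 − 1.53125 = -24.53125 dBFS.

-24.53125 dBFS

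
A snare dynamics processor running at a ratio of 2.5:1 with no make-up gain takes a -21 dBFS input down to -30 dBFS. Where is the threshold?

-36 dBFS

Gain reduction = -21 − (-30) = 9 dB; output overshoot = GR / (R − 1) = 9 / 1.5 = 6 dB.
Threshold = output − output overshoot = -30 − 6 = -36 dBFS.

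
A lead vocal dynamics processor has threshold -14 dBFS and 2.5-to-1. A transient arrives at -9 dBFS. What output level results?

The input is 5 dB above the -14 dBFS threshold.
At 2.5:1 the overshoot is divided by 2.5, leaving 2 dB above threshold.
Output = -14 + 2 = -12 dBFS.

-12 dBFS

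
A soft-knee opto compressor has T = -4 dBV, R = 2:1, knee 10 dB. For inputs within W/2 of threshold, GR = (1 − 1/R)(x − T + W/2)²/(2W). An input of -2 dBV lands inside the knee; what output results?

x − T + W/2 = -2 − (-4) + 5 = 7.
GR = (1 − 1/2) × 7² / 20 = 0.5 × 49 / 20 = 1.225 dB.
Output = -2 − 1.225 = -3.225 dBV.

-3.225 dBV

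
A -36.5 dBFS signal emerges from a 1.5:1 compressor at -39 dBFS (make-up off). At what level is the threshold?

Let T be the threshold. Output overshoot = (input overshoot)/R, so -39 − T = (-36.5 − T)/1.5.
1.5·(-39 − T) = -36.5 − T → 0.5·T = -58.5 − (-36.5) = -22.
T = -22/0.5 = -44 dBFS.

-44 dBFS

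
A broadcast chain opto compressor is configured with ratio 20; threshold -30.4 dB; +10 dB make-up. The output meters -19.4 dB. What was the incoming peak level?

Stripping the +10 dB make-up gives -29.4 dB at the gain stage.
Post-compression overshoot = -29.4 − (-30.4) = 1 dB.
Input overshoot = R × output overshoot = 20 dB → input = -30.4 + 20 = -10.4 dB.

-10.4 dB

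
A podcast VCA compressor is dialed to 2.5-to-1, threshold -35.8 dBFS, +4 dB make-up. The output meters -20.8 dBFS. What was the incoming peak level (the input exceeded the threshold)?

Before make-up, the level was -20.8 − 4 = -24.8 dBFS.
That's 11 dB above the -35.8 dBFS threshold.
Input overshoot = R × output overshoot = 27.5 dB → input = -35.8 + 27.5 = -8.3 dBFS.

-8.3 dBFS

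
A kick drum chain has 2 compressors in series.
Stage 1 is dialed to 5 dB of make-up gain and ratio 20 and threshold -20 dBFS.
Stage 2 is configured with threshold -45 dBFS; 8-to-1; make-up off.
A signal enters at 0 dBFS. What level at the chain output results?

Stage 1: 20 dB above -20 dBFS, reduced 20:1 to 1 dB above → -19 dBFS; +5 dB make-up → -14 dBFS.
Stage 2: overshoot 31 dB → 31/8 = 3.875 dB → -41.125 dBFS.

-41.125 dBFS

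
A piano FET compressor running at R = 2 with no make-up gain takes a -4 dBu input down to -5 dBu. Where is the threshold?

-6 dBu

Let T be the threshold. Output overshoot = (input overshoot)/R, so -5 − T = (-4 − T)/2.
2·(-5 − T) = -4 − T → 1·T = -10 − (-4) = -6.
T = -6/1 = -6 dBu.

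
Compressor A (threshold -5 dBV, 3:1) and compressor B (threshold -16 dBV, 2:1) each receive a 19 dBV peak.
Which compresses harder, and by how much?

B, by 1.5 dB

A: 24 dB over, compressed to 8 dB over, so 16 dB of GR.
B: 35 dB over, compressed to 17.5 dB over, so 17.5 dB of GR.
B reduces 1.5 dB more.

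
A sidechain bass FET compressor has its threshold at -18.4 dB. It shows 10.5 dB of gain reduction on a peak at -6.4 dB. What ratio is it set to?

8:1

Input overshoot = -6.4 − (-18.4) = 12 dB.
Output overshoot = 12 − 10.5 = 1.5 dB.
Ratio = input overshoot / output overshoot = 12 / 1.5 = 8.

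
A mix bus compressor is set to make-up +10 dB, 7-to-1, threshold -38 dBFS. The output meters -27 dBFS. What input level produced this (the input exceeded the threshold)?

Stripping the +10 dB make-up gives -37 dBFS at the gain stage.
Post-compression overshoot = -37 − (-38) = 1 dB.
Before 7:1 compression the overshoot was 1 × 7 = 7 dB, so input = -38 + 7 = -31 dBFS.

-31 dBFS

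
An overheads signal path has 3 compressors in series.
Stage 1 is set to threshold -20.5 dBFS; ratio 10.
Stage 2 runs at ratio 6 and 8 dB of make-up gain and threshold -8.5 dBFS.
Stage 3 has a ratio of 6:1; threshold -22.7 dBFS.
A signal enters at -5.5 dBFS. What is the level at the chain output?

Stage 1: overshoot 15 dB → 15/10 = 1.5 dB → -19 dBFS.
Stage 2: below threshold (-19 ≤ -8.5); passes unchanged; make-up brings it to -11 dBFS.
Stage 3: 11.7 dB above -22.7 dBFS, reduced 6:1 to 1.95 dB above → -20.75 dBFS.

-20.75 dBFS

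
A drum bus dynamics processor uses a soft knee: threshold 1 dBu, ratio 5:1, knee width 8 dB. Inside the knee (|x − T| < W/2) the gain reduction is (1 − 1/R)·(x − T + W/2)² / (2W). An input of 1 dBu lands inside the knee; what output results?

x − T + W/2 = 1 − 1 + 4 = 4.
GR = (1 − 1/5) × 4² / 16 = 0.8 × 16 / 16 = 0.8 dB.
Output = 1 − 0.8 = 0.2 dBu.

0.2 dBu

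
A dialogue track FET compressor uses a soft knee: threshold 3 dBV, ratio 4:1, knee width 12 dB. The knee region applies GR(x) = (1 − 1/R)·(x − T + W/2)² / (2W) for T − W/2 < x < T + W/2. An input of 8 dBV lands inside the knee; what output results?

x − T + W/2 = 8 − 3 + 6 = 11.
GR = (1 − 1/4) × 11² / 24 = 0.75 × 121 / 24 = 3.78125 dB.
Output = 8 − 3.78125 = 4.21875 dBV.

4.21875 dBV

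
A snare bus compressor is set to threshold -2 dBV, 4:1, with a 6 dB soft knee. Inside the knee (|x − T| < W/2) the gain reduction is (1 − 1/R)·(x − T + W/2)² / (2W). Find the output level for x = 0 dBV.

-1.5625 dBV

x − T + W/2 = 0 − (-2) + 3 = 5.
GR = (1 − 1/4) × 5² / 12 = 0.75 × 25 / 12 = 1.5625 dB.
Output = 0 − 1.5625 = -1.5625 dBV.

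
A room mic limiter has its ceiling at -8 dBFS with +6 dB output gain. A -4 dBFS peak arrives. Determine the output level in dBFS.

-2 dBFS

The limiter clamps the peak to its -8 dBFS ceiling.
Output gain then adds 6 dB: -8 + 6 = -2 dBFS.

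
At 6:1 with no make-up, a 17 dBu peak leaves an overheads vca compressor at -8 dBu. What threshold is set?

Let T be the threshold. Output overshoot = (input overshoot)/R, so -8 − T = (17 − T)/6.
6·(-8 − T) = 17 − T → 5·T = -48 − 17 = -65.
T = -65/5 = -13 dBu.

-13 dBu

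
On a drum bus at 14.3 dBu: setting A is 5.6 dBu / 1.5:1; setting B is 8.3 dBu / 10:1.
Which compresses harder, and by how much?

A: 8.7 dB over, compressed to 5.8 dB over, so 2.9 dB of GR.
B: 6 dB over, compressed to 0.6 dB over, so 5.4 dB of GR.
B applies 2.5 dB more gain reduction.

B, by 2.5 dB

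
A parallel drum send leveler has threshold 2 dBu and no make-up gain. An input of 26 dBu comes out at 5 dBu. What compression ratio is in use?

Input overshoot = 26 − 2 = 24 dB; output overshoot = 5 − 2 = 3 dB.
Ratio = 24 / 3 = 8.

8:1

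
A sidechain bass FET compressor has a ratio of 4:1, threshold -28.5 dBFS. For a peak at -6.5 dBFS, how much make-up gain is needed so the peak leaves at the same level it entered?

16.5 dB

Without make-up, output = threshold + overshoot/4 = -28.5 + 5.5 = -23 dBFS.
Gap to target: 16.5 dB.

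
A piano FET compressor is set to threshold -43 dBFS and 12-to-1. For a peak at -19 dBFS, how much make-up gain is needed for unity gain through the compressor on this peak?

22 dB

Without make-up, output = threshold + overshoot/12 = -43 + 2 = -41 dBFS.
Gap to target: 22 dB.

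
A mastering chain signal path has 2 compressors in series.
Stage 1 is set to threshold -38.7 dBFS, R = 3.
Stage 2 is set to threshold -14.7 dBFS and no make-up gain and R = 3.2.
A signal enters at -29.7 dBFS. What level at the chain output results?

Stage 1: overshoot 9 dB → 9/3 = 3 dB → -35.7 dBFS.
Stage 2: -35.7 dBFS ≤ -14.7 dBFS, so stage 2 doesn't engage; output -35.7 dBFS.

-35.7 dBFS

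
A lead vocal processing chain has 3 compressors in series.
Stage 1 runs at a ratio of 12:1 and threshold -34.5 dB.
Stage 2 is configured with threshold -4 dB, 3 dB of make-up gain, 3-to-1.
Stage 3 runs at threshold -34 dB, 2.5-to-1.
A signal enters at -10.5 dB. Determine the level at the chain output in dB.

Stage 1: overshoot 24 dB → 24/12 = 2 dB → -32.5 dB.
Stage 2: -32.5 dB ≤ -4 dB, so stage 2 doesn't engage; make-up brings it to -29.5 dB.
Stage 3: overshoot 4.5 dB → 4.5/2.5 = 1.8 dB → -32.2 dB.

-32.2 dB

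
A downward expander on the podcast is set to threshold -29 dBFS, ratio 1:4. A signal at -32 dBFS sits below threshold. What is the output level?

Below threshold, a 1:4 expander applies gain = (4−1)×(T − x) of attenuation.
(4−1) × 3 = 9 dB, so output = -32 − 9 = -41 dBFS.

-41 dBFS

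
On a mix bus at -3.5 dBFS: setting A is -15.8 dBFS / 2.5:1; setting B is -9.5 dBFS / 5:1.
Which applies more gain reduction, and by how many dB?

A, by 2.58 dB

A: 12.3 dB over, compressed to 4.92 dB over, so 7.38 dB of GR.
B: 6 dB over, compressed to 1.2 dB over, so 4.8 dB of GR.
A reduces 2.58 dB more.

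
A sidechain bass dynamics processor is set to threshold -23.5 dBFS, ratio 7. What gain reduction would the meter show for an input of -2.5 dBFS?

Overshoot = -2.5 − (-23.5) = 21 dB.
A 7:1 ratio leaves 3 dB of that excess.
So the signal is attenuated by 21 − 3 = 18 dB.

18 dB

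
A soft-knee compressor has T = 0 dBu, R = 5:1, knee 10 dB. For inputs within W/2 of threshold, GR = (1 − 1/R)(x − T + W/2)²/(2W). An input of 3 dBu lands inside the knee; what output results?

x − T + W/2 = 3 − 0 + 5 = 8.
GR = (1 − 1/5) × 8² / 20 = 0.8 × 64 / 20 = 2.56 dB.
Output = 3 − 2.56 = 0.44 dBu.

0.44 dBu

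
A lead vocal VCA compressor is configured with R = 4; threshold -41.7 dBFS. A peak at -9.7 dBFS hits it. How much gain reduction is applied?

The signal is 32 dB above threshold.
At 4:1, output sits 32/4 = 8 dB above threshold.
Gain reduction = 32 − 8 = 24 dB.

24 dB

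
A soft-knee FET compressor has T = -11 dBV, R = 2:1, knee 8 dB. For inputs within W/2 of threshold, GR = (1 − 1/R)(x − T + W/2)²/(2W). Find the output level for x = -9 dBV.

x − T + W/2 = -9 − (-11) + 4 = 6.
GR = (1 − 1/2) × 6² / 16 = 0.5 × 36 / 16 = 1.125 dB.
Output = -9 − 1.125 = -10.125 dBV.

-10.125 dBV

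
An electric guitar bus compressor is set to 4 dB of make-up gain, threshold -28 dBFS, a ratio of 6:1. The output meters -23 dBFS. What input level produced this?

-22 dBFS

Before make-up, the level was -23 − 4 = -27 dBFS.
That's 1 dB above the -28 dBFS threshold.
Undo the ratio: input overshoot = 1 × 6 = 6 dB, giving input = -22 dBFS.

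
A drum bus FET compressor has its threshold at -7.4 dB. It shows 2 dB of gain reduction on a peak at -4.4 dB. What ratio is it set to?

3:1

Input overshoot = -4.4 − (-7.4) = 3 dB.
Output overshoot = 3 − 2 = 1 dB.
Ratio = input overshoot / output overshoot = 3 / 1 = 3.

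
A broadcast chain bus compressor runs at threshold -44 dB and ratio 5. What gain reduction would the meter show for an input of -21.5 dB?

18 dB

The signal is 22.5 dB above threshold.
After 5:1 compression the overshoot becomes 22.5/5 = 4.5 dB.
So the signal is attenuated by 22.5 − 4.5 = 18 dB.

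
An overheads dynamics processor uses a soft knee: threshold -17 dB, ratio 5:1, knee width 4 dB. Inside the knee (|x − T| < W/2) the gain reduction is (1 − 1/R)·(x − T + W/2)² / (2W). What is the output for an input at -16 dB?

x − T + W/2 = -16 − (-17) + 2 = 3.
GR = (1 − 1/5) × 3² / 8 = 0.8 × 9 / 8 = 0.9 dB.
Output = -16 − 0.9 = -16.9 dB.

-16.9 dB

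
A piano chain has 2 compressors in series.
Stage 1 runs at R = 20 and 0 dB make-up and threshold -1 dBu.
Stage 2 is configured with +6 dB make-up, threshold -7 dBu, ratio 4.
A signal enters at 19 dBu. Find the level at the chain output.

0.75 dBu

Stage 1: overshoot 20 dB → 20/20 = 1 dB → 0 dBu.
Stage 2: 0 dBu is 7 dB over -7 dBu; at 4:1 that becomes 1.75 dB over, giving -5.25 dBu; +6 dB make-up → 0.75 dBu.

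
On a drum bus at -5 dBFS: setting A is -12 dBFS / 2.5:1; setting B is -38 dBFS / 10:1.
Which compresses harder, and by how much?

A: overshoot 7 dB → output overshoot 2.8 dB → GR 4.2 dB.
B: overshoot 33 dB → output overshoot 3.3 dB → GR 29.7 dB.
Difference: 25.5 dB in favour of B.

B, by 25.5 dB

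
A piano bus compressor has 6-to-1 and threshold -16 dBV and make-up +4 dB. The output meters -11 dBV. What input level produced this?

Stripping the +4 dB make-up gives -15 dBV at the gain stage.
That's 1 dB above the -16 dBV threshold.
Input overshoot = R × output overshoot = 6 dB → input = -16 + 6 = -10 dBV.

-10 dBV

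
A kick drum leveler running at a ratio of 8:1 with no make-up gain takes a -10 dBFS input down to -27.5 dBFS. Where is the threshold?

-30 dBFS

Let T be the threshold. Output overshoot = (input overshoot)/R, so -27.5 − T = (-10 − T)/8.
8·(-27.5 − T) = -10 − T → 7·T = -220 − (-10) = -210.
T = -210/7 = -30 dBFS.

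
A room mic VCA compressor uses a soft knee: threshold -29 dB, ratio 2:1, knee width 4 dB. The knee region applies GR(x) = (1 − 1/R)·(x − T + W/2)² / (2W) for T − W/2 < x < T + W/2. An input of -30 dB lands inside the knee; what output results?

x − T + W/2 = -30 − (-29) + 2 = 1.
GR = (1 − 1/2) × 1² / 8 = 0.5 × 1 / 8 = 0.0625 dB.
Output = -30 − 0.0625 = -30.0625 dB.

-30.0625 dB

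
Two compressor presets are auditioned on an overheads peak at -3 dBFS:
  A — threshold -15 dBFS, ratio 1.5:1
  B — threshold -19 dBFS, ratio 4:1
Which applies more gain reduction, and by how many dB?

B, by 8 dB

A: overshoot 12 dB → output overshoot 8 dB → GR 4 dB.
B: overshoot 16 dB → output overshoot 4 dB → GR 12 dB.
Difference: 8 dB in favour of B.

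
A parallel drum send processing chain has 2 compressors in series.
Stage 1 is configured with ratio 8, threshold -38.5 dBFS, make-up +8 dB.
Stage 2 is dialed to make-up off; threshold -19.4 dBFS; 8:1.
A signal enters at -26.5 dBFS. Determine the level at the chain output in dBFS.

-29 dBFS

Stage 1: overshoot 12 dB → 12/8 = 1.5 dB → -37 dBFS; +8 dB make-up → -29 dBFS.
Stage 2: -29 dBFS ≤ -19.4 dBFS, so stage 2 doesn't engage; output -29 dBFS.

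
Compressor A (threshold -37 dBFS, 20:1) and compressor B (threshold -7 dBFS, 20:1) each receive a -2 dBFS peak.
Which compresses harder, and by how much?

A: 35 dB over, compressed to 1.75 dB over, so 33.25 dB of GR.
B: 5 dB over, compressed to 0.25 dB over, so 4.75 dB of GR.
Difference: 28.5 dB in favour of A.

A, by 28.5 dB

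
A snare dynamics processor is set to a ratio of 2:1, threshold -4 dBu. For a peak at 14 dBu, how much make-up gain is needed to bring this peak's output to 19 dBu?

14 dB

The peak compresses to -4 + 18/2 = 5 dBu.
To reach 19 dBu requires 19 − 5 = 14 dB of make-up.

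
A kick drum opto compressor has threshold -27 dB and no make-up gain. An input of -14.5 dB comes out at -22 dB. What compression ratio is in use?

2.5:1

Input overshoot = -14.5 − (-27) = 12.5 dB; output overshoot = -22 − (-27) = 5 dB.
Ratio = 12.5 / 5 = 2.5.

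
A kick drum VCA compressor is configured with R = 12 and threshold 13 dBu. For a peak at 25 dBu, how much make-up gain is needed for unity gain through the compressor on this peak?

11 dB

Without make-up, output = threshold + overshoot/12 = 13 + 1 = 14 dBu.
Gap to target: 11 dB.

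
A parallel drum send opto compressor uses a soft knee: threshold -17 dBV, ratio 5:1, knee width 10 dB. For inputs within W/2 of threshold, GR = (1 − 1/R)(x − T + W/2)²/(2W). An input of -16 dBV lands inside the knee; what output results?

-17.44 dBV

x − T + W/2 = -16 − (-17) + 5 = 6.
GR = (1 − 1/5) × 6² / 20 = 0.8 × 36 / 20 = 1.44 dB.
Output = -16 − 1.44 = -17.44 dBV.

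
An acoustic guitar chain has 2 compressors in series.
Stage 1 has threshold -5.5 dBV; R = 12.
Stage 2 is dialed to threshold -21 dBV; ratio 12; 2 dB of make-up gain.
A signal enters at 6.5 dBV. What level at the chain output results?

Stage 1: 12 dB above -5.5 dBV, reduced 12:1 to 1 dB above → -4.5 dBV.
Stage 2: 16.5 dB above -21 dBV, reduced 12:1 to 1.375 dB above → -19.625 dBV; +2 dB make-up → -17.625 dBV.

-17.625 dBV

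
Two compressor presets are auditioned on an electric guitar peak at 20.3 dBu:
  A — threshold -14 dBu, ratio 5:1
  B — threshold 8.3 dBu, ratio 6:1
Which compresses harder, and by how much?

A: 34.3 dB over, compressed to 6.86 dB over, so 27.44 dB of GR.
B: 12 dB over, compressed to 2 dB over, so 10 dB of GR.
A applies 17.44 dB more gain reduction.

A, by 17.44 dB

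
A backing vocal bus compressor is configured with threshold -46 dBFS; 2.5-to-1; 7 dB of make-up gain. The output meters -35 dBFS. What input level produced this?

-36 dBFS

Before make-up, the level was -35 − 7 = -42 dBFS.
That's 4 dB above the -46 dBFS threshold.
Before 2.5:1 compression the overshoot was 4 × 2.5 = 10 dB, so input = -46 + 10 = -36 dBFS.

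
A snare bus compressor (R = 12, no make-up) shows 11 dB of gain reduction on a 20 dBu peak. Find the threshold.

8 dBu

Let T be the threshold. Output overshoot = (input overshoot)/R, so 9 − T = (20 − T)/12.
12·(9 − T) = 20 − T → 11·T = 108 − 20 = 88.
T = 88/11 = 8 dBu.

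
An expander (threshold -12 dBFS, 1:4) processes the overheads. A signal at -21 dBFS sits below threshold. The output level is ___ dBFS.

-48 dBFS

The input is 9 dB below the -12 dBFS threshold.
A 1:4 expander multiplies undershoot by 4: 9 × 4 = 36 dB below threshold.
Output = -12 − 36 = -48 dBFS.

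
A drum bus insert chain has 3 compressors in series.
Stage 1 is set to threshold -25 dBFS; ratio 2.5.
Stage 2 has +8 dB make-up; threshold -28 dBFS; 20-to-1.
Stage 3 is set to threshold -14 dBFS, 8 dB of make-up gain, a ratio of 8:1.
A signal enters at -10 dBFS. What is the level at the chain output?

Stage 1: -10 dBFS is 15 dB over -25 dBFS; at 2.5:1 that becomes 6 dB over, giving -19 dBFS.
Stage 2: overshoot 9 dB → 9/20 = 0.45 dB → -27.55 dBFS; +8 dB make-up → -19.55 dBFS.
Stage 3: -19.55 dBFS ≤ -14 dBFS, so stage 3 doesn't engage; make-up brings it to -11.55 dBFS.

-11.55 dBFS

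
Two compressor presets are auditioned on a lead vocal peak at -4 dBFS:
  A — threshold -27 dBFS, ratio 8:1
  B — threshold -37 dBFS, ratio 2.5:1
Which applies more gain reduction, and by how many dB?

A, by 0.325 dB

A: overshoot 23 dB → output overshoot 2.875 dB → GR 20.125 dB.
B: overshoot 33 dB → output overshoot 13.2 dB → GR 19.8 dB.
A applies 0.325 dB more gain reduction.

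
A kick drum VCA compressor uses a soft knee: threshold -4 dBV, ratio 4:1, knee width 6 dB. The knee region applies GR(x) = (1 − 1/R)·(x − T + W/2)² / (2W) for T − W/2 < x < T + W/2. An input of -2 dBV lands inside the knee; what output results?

-3.5625 dBV

x − T + W/2 = -2 − (-4) + 3 = 5.
GR = (1 − 1/4) × 5² / 12 = 0.75 × 25 / 12 = 1.5625 dB.
Output = -2 − 1.5625 = -3.5625 dBV.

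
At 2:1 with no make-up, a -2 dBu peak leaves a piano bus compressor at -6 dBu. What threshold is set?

-10 dBu

Let T be the threshold. Output overshoot = (input overshoot)/R, so -6 − T = (-2 − T)/2.
2·(-6 − T) = -2 − T → 1·T = -12 − (-2) = -10.
T = -10/1 = -10 dBu.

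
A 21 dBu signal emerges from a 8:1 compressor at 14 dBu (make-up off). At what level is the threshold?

13 dBu

Input is 8 dB above T (since output overshoot × R = input overshoot: (14 − T)·8 = 21 − T gives T = 13 dBu).
Check: 13 + (21 − 13)/8 = 13 + 1 = 14 dBu. ✓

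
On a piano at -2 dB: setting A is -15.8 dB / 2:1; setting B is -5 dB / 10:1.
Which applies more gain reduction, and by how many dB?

A: 13.8 dB over, compressed to 6.9 dB over, so 6.9 dB of GR.
B: 3 dB over, compressed to 0.3 dB over, so 2.7 dB of GR.
A applies 4.2 dB more gain reduction.

A, by 4.2 dB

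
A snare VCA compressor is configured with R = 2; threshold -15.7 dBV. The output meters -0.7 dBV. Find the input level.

That's 15 dB above the -15.7 dBV threshold.
Undo the ratio: input overshoot = 15 × 2 = 30 dB, giving input = 14.3 dBV.

14.3 dBV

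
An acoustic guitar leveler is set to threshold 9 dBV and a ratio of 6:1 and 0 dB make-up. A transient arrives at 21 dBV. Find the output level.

Overshoot: 21 − 9 = 12 dB.
The 12 dB excess becomes 2 dB after 6:1 reduction.
Output = 9 + 2 = 11 dBV.

11 dBV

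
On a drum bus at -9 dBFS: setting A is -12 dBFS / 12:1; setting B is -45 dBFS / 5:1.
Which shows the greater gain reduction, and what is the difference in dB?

A: overshoot 3 dB → output overshoot 0.25 dB → GR 2.75 dB.
B: overshoot 36 dB → output overshoot 7.2 dB → GR 28.8 dB.
B applies 26.05 dB more gain reduction.

B, by 26.05 dB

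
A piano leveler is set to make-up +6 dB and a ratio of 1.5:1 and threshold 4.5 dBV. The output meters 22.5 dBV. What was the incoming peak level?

22.5 dBV

Stripping the +6 dB make-up gives 16.5 dBV at the gain stage.
Post-compression overshoot = 16.5 − 4.5 = 12 dB.
Input overshoot = R × output overshoot = 18 dB → input = 4.5 + 18 = 22.5 dBV.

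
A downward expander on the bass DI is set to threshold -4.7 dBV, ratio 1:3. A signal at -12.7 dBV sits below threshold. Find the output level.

-28.7 dBV

The input is 8 dB below the -4.7 dBV threshold.
A 1:3 expander multiplies undershoot by 3: 8 × 3 = 24 dB below threshold.
Output = -4.7 − 24 = -28.7 dBV.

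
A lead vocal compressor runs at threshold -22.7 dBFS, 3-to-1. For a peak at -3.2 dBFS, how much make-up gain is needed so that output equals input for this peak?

13 dB

Overshoot 19.5 dB → 19.5/3 = 6.5 dB after compression, so the compressed level is -22.7 + 6.5 = -16.2 dBFS.
Make-up = target − compressed = -3.2 − (-16.2) = 13 dB.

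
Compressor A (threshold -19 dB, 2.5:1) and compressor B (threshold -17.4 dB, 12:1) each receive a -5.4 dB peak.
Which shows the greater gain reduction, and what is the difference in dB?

A: 13.6 dB over, compressed to 5.44 dB over, so 8.16 dB of GR.
B: 12 dB over, compressed to 1 dB over, so 11 dB of GR.
B applies 2.84 dB more gain reduction.

B, by 2.84 dB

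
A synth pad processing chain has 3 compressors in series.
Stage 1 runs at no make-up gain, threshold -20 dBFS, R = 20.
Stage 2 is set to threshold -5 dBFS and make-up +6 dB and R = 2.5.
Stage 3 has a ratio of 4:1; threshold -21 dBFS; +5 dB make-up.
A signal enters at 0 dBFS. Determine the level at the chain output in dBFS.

Stage 1: overshoot 20 dB → 20/20 = 1 dB → -19 dBFS.
Stage 2: below threshold (-19 ≤ -5); passes unchanged; make-up brings it to -13 dBFS.
Stage 3: overshoot 8 dB → 8/4 = 2 dB → -19 dBFS; +5 dB make-up → -14 dBFS.

-14 dBFS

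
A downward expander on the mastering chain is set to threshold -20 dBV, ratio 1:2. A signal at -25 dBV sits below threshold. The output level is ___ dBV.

-30 dBV

The input is 5 dB below the -20 dBV threshold.
A 1:2 expander multiplies undershoot by 2: 5 × 2 = 10 dB below threshold.
Output = -20 − 10 = -30 dBV.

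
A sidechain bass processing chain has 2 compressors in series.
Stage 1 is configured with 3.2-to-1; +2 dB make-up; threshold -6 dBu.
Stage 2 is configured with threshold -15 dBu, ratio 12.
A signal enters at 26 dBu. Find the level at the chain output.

Stage 1: overshoot 32 dB → 32/3.2 = 10 dB → 4 dBu; +2 dB make-up → 6 dBu.
Stage 2: overshoot 21 dB → 21/12 = 1.75 dB → -13.25 dBu.

-13.25 dBu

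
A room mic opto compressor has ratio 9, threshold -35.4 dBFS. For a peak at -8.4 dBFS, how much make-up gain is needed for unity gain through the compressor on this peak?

Overshoot 27 dB → 27/9 = 3 dB after compression, so the compressed level is -35.4 + 3 = -32.4 dBFS.
Make-up = target − compressed = -8.4 − (-32.4) = 24 dB.

24 dB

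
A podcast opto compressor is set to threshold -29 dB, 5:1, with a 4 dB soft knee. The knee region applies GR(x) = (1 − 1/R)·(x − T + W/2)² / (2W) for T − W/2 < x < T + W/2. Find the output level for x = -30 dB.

-30.1 dB

x − T + W/2 = -30 − (-29) + 2 = 1.
GR = (1 − 1/5) × 1² / 8 = 0.8 × 1 / 8 = 0.1 dB.
Output = -30 − 0.1 = -30.1 dB.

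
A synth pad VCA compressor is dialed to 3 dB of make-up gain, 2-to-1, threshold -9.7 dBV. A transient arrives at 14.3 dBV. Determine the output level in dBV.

The input is 24 dB above the -9.7 dBV threshold.
The 24 dB excess becomes 12 dB after 2:1 reduction.
So the level is -9.7 + 12 = 2.3 dBV; make-up adds 3 dB, giving 5.3 dBV.

5.3 dBV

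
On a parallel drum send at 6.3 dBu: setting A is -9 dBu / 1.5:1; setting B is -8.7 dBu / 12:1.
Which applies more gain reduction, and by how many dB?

A: 15.3 dB over, compressed to 10.2 dB over, so 5.1 dB of GR.
B: 15 dB over, compressed to 1.25 dB over, so 13.75 dB of GR.
B applies 8.65 dB more gain reduction.

B, by 8.65 dB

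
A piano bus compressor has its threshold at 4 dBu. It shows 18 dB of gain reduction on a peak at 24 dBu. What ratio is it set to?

Input overshoot = 24 − 4 = 20 dB.
Output overshoot = 20 − 18 = 2 dB.
Ratio = input overshoot / output overshoot = 20 / 2 = 10.

10:1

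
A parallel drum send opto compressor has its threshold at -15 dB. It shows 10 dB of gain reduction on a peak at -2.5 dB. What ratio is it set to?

5:1

Input overshoot = -2.5 − (-15) = 12.5 dB.
Output overshoot = 12.5 − 10 = 2.5 dB.
Ratio = input overshoot / output overshoot = 12.5 / 2.5 = 5.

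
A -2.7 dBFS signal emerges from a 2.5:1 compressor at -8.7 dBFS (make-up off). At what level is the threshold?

Gain reduction = -2.7 − (-8.7) = 6 dB; output overshoot = GR / (R − 1) = 6 / 1.5 = 4 dB.
Threshold = output − output overshoot = -8.7 − 4 = -12.7 dBFS.

-12.7 dBFS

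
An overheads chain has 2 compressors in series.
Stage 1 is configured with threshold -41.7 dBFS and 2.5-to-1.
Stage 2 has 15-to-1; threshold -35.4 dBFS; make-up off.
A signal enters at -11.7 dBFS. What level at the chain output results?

-35.02 dBFS

Stage 1: -11.7 dBFS is 30 dB over -41.7 dBFS; at 2.5:1 that becomes 12 dB over, giving -29.7 dBFS.
Stage 2: overshoot 5.7 dB → 5.7/15 = 0.38 dB → -35.02 dBFS.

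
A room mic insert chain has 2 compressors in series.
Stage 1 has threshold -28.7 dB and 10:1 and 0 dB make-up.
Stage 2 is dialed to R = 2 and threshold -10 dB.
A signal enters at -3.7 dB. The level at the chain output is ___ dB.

Stage 1: 25 dB above -28.7 dB, reduced 10:1 to 2.5 dB above → -26.2 dB.
Stage 2: -26.2 dB ≤ -10 dB, so stage 2 doesn't engage; output -26.2 dB.

-26.2 dB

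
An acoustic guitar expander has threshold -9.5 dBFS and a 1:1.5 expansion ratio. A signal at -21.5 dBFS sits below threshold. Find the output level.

-27.5 dBFS

Undershoot = (-9.5) − (-21.5) = 12 dB.
At 1:1.5, that expands to 18 dB under threshold.
Output = -9.5 − 18 = -27.5 dBFS.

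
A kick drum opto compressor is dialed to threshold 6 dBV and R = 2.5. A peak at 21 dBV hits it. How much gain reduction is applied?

The signal is 15 dB above threshold.
A 2.5:1 ratio leaves 6 dB of that excess.
So the signal is attenuated by 15 − 6 = 9 dB.

9 dB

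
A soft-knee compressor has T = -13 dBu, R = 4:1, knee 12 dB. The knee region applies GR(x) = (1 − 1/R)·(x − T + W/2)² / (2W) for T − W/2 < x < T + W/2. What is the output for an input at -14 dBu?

x − T + W/2 = -14 − (-13) + 6 = 5.
GR = (1 − 1/4) × 5² / 24 = 0.75 × 25 / 24 = 0.78125 dB.
Output = -14 − 0.78125 = -14.78125 dBu.

-14.78125 dBu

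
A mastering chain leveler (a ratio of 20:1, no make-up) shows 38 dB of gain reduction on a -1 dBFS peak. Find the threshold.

-41 dBFS

Input is 40 dB above T (since output overshoot × R = input overshoot: (-39 − T)·20 = -1 − T gives T = -41 dBFS).
Check: -41 + (-1 − (-41))/20 = -41 + 2 = -39 dBFS. ✓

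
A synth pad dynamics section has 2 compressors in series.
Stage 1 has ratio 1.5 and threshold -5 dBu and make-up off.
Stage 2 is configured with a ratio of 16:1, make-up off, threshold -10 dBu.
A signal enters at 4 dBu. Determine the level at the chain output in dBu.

-9.3125 dBu

Stage 1: 4 dBu is 9 dB over -5 dBu; at 1.5:1 that becomes 6 dB over, giving 1 dBu.
Stage 2: overshoot 11 dB → 11/16 = 0.6875 dB → -9.3125 dBu.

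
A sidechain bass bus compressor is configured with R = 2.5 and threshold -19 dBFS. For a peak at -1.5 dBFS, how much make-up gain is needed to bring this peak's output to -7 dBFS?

5 dB

The peak compresses to -19 + 17.5/2.5 = -12 dBFS.
To reach -7 dBFS requires -7 − (-12) = 5 dB of make-up.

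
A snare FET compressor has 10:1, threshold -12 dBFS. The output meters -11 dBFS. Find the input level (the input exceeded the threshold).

-2 dBFS

That's 1 dB above the -12 dBFS threshold.
Input overshoot = R × output overshoot = 10 dB → input = -12 + 10 = -2 dBFS.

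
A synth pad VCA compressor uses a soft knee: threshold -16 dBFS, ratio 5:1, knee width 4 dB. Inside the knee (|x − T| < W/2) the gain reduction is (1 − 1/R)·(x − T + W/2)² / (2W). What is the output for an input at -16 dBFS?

x − T + W/2 = -16 − (-16) + 2 = 2.
GR = (1 − 1/5) × 2² / 8 = 0.8 × 4 / 8 = 0.4 dB.
Output = -16 − 0.4 = -16.4 dBFS.

-16.4 dBFS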